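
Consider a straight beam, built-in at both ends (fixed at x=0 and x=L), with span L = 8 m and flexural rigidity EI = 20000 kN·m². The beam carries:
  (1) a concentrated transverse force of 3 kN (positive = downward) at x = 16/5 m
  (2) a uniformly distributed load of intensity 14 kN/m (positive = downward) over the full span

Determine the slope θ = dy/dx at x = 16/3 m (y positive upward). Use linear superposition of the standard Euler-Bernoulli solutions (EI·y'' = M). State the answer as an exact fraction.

Load 1 — point force P=3 kN at a=16/5 m (b=L-a=24/5):
  θ_1 = Pa²(L-x)(2bL-(3b+a)(L-x))/(2L³EI)  [x>a] = 3·(16/5)²·(8-(16/3))·(2·(24/5)·8-(3·(24/5)+(16/5))·(8-(16/3)))/(2·8³·20000) = 28/234375 rad
Load 2 — uniform load w=14 kN/m over full span:
  θ_2 = -wx(L-x)(L-2x)/(12EI) = -14·(16/3)·(8-(16/3))·(8-2·(16/3))/(12·20000) = 112/50625 rad
Superposition: θ = Σ θ_i = 14756/6328125 rad ≈ 0.002332 rad

θ(16/3) = 14756/6328125 rad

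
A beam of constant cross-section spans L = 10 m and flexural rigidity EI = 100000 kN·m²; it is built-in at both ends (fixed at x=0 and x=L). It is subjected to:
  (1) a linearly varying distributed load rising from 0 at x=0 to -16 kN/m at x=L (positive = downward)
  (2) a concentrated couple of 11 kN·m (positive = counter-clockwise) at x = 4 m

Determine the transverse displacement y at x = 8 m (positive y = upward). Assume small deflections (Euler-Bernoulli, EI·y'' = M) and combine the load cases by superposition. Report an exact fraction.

Load 1 — triangular load w₀=-16 kN/m (0→w₀ over full span):
  y_1 = -w₀x²(L-x)²(x+2L)/(120LEI) = -(-16)·8²·(10-8)²·(8+2·10)/(120·10·100000) = 224/234375 m
Load 2 — applied couple M₀=11 kN·m at a=4 m (b=L-a=6):
  y_2 = (R_Ax³/6 - M_Ax²/2 - M₀(x-a)²/2)/EI  [x>a] with R_A=198/125, M_A=33/25 = ((198/125)·8³/6 - (33/25)·8²/2 - 11·(8-4)²/2)/100000 = 77/1562500 m
Superposition: y = Σ y_i = 4711/4687500 m ≈ 0.001005 m

y(8) = 4711/4687500 m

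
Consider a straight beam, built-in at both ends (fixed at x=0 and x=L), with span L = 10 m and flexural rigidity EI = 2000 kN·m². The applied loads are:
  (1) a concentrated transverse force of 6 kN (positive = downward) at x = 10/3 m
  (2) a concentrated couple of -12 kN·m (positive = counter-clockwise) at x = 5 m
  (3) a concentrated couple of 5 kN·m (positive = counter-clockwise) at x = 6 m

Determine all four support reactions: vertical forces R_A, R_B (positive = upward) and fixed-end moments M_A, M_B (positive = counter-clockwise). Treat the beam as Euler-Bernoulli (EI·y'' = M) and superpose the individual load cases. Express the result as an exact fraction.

Load 1 — point force P=6 kN at a=10/3 m (b=L-a=20/3):
  R_A = Pb²(3a+b)/L³ = 6·(20/3)²·(3·(10/3)+(20/3))/10³ = 40/9 kN
  M_A = Pab²/L² = 6·(10/3)·(20/3)²/10² = 80/9 kN·m
  R_B = Pa²(a+3b)/L³ = 6·(10/3)²·((10/3)+3·(20/3))/10³ = 14/9 kN
  M_B = -Pa²b/L² = -6·(10/3)²·(20/3)/10² = -40/9 kN·m
Load 2 — applied couple M₀=-12 kN·m at a=5 m (b=L-a=5):
  R_A = 6M₀ab/L³ = 6·(-12)·5·5/10³ = -9/5 kN
  M_A = M₀b(2a-b)/L² = (-12)·5·(2·5-5)/10² = -3 kN·m
  R_B = -6M₀ab/L³ = -6·(-12)·5·5/10³ = 9/5 kN
  M_B = M₀a(2b-a)/L² = (-12)·5·(2·5-5)/10² = -3 kN·m
Load 3 — applied couple M₀=5 kN·m at a=6 m (b=L-a=4):
  R_A = 6M₀ab/L³ = 6·5·6·4/10³ = 18/25 kN
  M_A = M₀b(2a-b)/L² = 5·4·(2·6-4)/10² = 8/5 kN·m
  R_B = -6M₀ab/L³ = -6·5·6·4/10³ = -18/25 kN
  M_B = M₀a(2b-a)/L² = 5·6·(2·4-6)/10² = 3/5 kN·m
Superposition: R_A = 757/225 kN, M_A = 337/45 kN·m, R_B = 593/225 kN, M_B = -308/45 kN·m

R_A = 757/225 kN, M_A = 337/45 kN·m, R_B = 593/225 kN, M_B = -308/45 kN·m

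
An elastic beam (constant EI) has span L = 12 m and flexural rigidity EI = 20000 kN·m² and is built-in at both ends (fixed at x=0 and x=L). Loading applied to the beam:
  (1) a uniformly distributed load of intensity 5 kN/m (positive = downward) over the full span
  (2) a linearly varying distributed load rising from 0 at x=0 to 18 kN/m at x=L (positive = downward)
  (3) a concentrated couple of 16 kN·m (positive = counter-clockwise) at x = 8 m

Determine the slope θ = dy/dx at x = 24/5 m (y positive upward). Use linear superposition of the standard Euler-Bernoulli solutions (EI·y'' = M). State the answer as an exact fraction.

θ(24/5) = -2233/390625 rad

Load 1 — uniform load w=5 kN/m over full span:
  θ_1 = -wx(L-x)(L-2x)/(12EI) = -5·(24/5)·(12-(24/5))·(12-2·(24/5))/(12·20000) = -27/15625 rad
Load 2 — triangular load w₀=18 kN/m (0→w₀ over full span):
  θ_2 = -w₀(2x(L-x)(L-2x)(x+2L)+x²(L-x)²)/(120LEI) = -18·(2·(24/5)·(12-(24/5))·(12-2·(24/5))·((24/5)+2·12)+(24/5)²·(12-(24/5))²)/(120·12·20000) = -1458/390625 rad
Load 3 — applied couple M₀=16 kN·m at a=8 m (b=L-a=4):
  θ_3 = (R_Ax²/2 - M_Ax)/EI  [x≤a] with R_A=16/9, M_A=16/3 = ((16/9)·(24/5)²/2 - (16/3)·(24/5))/20000 = -4/15625 rad
Superposition: θ = Σ θ_i = -2233/390625 rad ≈ -0.005716 rad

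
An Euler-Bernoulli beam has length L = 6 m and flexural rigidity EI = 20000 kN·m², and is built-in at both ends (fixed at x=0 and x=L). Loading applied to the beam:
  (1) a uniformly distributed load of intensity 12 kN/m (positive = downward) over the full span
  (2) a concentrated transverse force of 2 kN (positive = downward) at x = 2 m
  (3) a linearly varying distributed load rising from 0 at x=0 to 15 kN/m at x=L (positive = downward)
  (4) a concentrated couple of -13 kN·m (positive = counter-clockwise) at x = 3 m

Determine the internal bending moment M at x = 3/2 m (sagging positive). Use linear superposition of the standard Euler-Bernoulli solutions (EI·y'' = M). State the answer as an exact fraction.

M(3/2) = 1199/288 kN·m

Load 1 — uniform load w=12 kN/m over full span:
  M_1 = wLx/2 - wL²/12 - wx²/2 = 12·6·(3/2)/2 - 12·6²/12 - 12·(3/2)²/2 = 9/2 kN·m
Load 2 — point force P=2 kN at a=2 m (b=L-a=4):
  M_2 = Pb²(3a+b)x/L³ - Pab²/L²  [x≤a] = 2·4²·(3·2+4)·(3/2)/6³ - 2·2·4²/6² = 4/9 kN·m
Load 3 — triangular load w₀=15 kN/m (0→w₀ over full span):
  M_3 = 3w₀Lx/20 - w₀L²/30 - w₀x³/(6L) = 3·15·6·(3/2)/20 - 15·6²/30 - 15·(3/2)³/(6·6) = 27/32 kN·m
Load 4 — applied couple M₀=-13 kN·m at a=3 m (b=L-a=3):
  M_4 = R_Ax - M_A  [x≤a] with R_A=-13/4, M_A=-13/4 = (-13/4)·(3/2) - (-13/4) = -13/8 kN·m
Superposition: M = Σ M_i = 1199/288 kN·m ≈ 4.163194 kN·m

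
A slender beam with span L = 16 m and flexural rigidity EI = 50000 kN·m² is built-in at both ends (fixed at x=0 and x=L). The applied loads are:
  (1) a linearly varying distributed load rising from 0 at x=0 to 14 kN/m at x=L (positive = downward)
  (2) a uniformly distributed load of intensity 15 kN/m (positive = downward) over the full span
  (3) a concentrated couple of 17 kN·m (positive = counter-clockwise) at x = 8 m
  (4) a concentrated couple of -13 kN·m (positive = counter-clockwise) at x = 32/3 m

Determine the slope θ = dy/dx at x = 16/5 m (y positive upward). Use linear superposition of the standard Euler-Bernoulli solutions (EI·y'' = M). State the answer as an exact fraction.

θ(16/5) = -164701/11718750 rad

Load 1 — triangular load w₀=14 kN/m (0→w₀ over full span):
  θ_1 = -w₀(2x(L-x)(L-2x)(x+2L)+x²(L-x)²)/(120LEI) = -14·(2·(16/5)·(16-(16/5))·(16-2·(16/5))·((16/5)+2·16)+(16/5)²·(16-(16/5))²)/(120·16·50000) = -25088/5859375 rad
Load 2 — uniform load w=15 kN/m over full span:
  θ_2 = -wx(L-x)(L-2x)/(12EI) = -15·(16/5)·(16-(16/5))·(16-2·(16/5))/(12·50000) = -768/78125 rad
Load 3 — applied couple M₀=17 kN·m at a=8 m (b=L-a=8):
  θ_3 = (R_Ax²/2 - M_Ax)/EI  [x≤a] with R_A=51/32, M_A=17/4 = ((51/32)·(16/5)²/2 - (17/4)·(16/5))/50000 = -17/156250 rad
Load 4 — applied couple M₀=-13 kN·m at a=32/3 m (b=L-a=16/3):
  θ_4 = (R_Ax²/2 - M_Ax)/EI  [x≤a] with R_A=-13/12, M_A=-13/3 = ((-13/12)·(16/5)²/2 - (-13/3)·(16/5))/50000 = 13/78125 rad
Superposition: θ = Σ θ_i = -164701/11718750 rad ≈ -0.014054 rad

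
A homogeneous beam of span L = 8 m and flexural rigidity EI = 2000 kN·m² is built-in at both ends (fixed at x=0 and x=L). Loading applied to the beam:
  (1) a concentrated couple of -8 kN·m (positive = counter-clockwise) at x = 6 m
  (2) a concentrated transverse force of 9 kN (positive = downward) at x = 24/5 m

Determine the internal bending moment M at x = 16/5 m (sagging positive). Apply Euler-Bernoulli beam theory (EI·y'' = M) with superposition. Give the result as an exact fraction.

Load 1 — applied couple M₀=-8 kN·m at a=6 m (b=L-a=2):
  M_1 = R_Ax - M_A  [x≤a] with R_A=-9/8, M_A=-5/2 = (-9/8)·(16/5) - (-5/2) = -11/10 kN·m
Load 2 — point force P=9 kN at a=24/5 m (b=L-a=16/5):
  M_2 = Pb²(3a+b)x/L³ - Pab²/L²  [x≤a] = 9·(16/5)²·(3·(24/5)+(16/5))·(16/5)/8³ - 9·(24/5)·(16/5)²/8² = 2016/625 kN·m
Superposition: M = Σ M_i = 2657/1250 kN·m ≈ 2.125600 kN·m

M(16/5) = 2657/1250 kN·m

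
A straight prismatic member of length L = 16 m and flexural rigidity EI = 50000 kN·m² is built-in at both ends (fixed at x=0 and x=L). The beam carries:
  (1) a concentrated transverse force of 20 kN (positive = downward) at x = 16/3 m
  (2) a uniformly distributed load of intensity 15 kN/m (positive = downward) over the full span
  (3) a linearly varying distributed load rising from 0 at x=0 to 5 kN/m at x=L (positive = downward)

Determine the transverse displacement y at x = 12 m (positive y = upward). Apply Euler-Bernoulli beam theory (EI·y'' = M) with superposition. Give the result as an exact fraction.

Load 1 — point force P=20 kN at a=16/3 m (b=L-a=32/3):
  y_1 = -Pa²(L-x)²(3bL-(3b+a)(L-x))/(6L³EI)  [x>a] = -20·(16/3)²·(16-12)²·(3·(32/3)·16-(3·(32/3)+(16/3))·(16-12))/(6·16³·50000) = -136/50625 m
Load 2 — uniform load w=15 kN/m over full span:
  y_2 = -wx²(L-x)²/(24EI) = -15·12²·(16-12)²/(24·50000) = -18/625 m
Load 3 — triangular load w₀=5 kN/m (0→w₀ over full span):
  y_3 = -w₀x²(L-x)²(x+2L)/(120LEI) = -5·12²·(16-12)²·(12+2·16)/(120·16·50000) = -33/6250 m
Superposition: y = Σ y_i = -18613/506250 m ≈ -0.036766 m

y(12) = -18613/506250 m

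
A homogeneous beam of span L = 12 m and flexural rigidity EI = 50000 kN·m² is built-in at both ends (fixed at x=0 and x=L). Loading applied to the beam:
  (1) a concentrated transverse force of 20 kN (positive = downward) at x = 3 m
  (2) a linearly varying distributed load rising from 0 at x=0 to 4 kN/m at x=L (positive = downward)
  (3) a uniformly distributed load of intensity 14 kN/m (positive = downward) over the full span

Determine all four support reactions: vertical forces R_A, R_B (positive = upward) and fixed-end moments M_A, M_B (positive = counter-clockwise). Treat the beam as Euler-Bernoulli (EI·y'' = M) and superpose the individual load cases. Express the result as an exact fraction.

R_A = 4323/40 kN, M_A = 4419/20 kN·m, R_B = 4157/40 kN, M_B = -4161/20 kN·m

Load 1 — point force P=20 kN at a=3 m (b=L-a=9):
  R_A = Pb²(3a+b)/L³ = 20·9²·(3·3+9)/12³ = 135/8 kN
  M_A = Pab²/L² = 20·3·9²/12² = 135/4 kN·m
  R_B = Pa²(a+3b)/L³ = 20·3²·(3+3·9)/12³ = 25/8 kN
  M_B = -Pa²b/L² = -20·3²·9/12² = -45/4 kN·m
Load 2 — triangular load w₀=4 kN/m (0→w₀ over full span):
  R_A = 3w₀L/20 = 3·4·12/20 = 36/5 kN
  M_A = w₀L²/30 = 4·12²/30 = 96/5 kN·m
  R_B = 7w₀L/20 = 7·4·12/20 = 84/5 kN
  M_B = -w₀L²/20 = -4·12²/20 = -144/5 kN·m
Load 3 — uniform load w=14 kN/m over full span:
  R_A = wL/2 = 14·12/2 = 84 kN
  M_A = wL²/12 = 14·12²/12 = 168 kN·m
  R_B = wL/2 = 14·12/2 = 84 kN
  M_B = -wL²/12 = -14·12²/12 = -168 kN·m
Superposition: R_A = 4323/40 kN, M_A = 4419/20 kN·m, R_B = 4157/40 kN, M_B = -4161/20 kN·m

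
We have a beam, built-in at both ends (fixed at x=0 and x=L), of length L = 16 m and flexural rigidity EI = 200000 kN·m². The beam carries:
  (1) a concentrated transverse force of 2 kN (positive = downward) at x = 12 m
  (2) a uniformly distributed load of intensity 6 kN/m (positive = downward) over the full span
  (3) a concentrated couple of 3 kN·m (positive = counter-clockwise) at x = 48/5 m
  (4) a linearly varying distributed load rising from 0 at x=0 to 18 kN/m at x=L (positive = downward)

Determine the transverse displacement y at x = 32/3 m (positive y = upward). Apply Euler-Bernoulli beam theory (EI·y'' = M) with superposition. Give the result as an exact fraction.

y(32/3) = -22438/2109375 m

Load 1 — point force P=2 kN at a=12 m (b=L-a=4):
  y_1 = -Pb²x²(3aL-(3a+b)x)/(6L³EI)  [x≤a] = -2·4²·(32/3)²·(3·12·16-(3·12+4)·(32/3))/(6·16³·200000) = -28/253125 m
Load 2 — uniform load w=6 kN/m over full span:
  y_2 = -wx²(L-x)²/(24EI) = -6·(32/3)²·(16-(32/3))²/(24·200000) = -1024/253125 m
Load 3 — applied couple M₀=3 kN·m at a=48/5 m (b=L-a=32/5):
  y_3 = (R_Ax³/6 - M_Ax²/2 - M₀(x-a)²/2)/EI  [x>a] with R_A=27/100, M_A=24/25 = ((27/100)·(32/3)³/6 - (24/25)·(32/3)²/2 - 3·((32/3)-(48/5))²/2)/200000 = -2/234375 m
Load 4 — triangular load w₀=18 kN/m (0→w₀ over full span):
  y_4 = -w₀x²(L-x)²(x+2L)/(120LEI) = -18·(32/3)²·(16-(32/3))²·((32/3)+2·16)/(120·16·200000) = -8192/1265625 m
Superposition: y = Σ y_i = -22438/2109375 m ≈ -0.010637 m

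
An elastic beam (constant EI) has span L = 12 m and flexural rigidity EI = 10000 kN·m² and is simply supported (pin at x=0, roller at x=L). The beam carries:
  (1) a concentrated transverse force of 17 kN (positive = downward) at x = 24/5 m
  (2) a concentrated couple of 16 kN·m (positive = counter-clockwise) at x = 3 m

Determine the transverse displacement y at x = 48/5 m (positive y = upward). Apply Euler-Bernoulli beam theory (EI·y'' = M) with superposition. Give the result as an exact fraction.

Load 1 — point force P=17 kN at a=24/5 m (b=L-a=36/5):
  y_1 = -Pa(L-x)(2Lx-a²-x²)/(6LEI)  [x>a] = -17·(24/5)·(12-(48/5))·(2·12·(48/5)-(24/5)²-(48/5)²)/(6·12·10000) = -2448/78125 m
Load 2 — applied couple M₀=16 kN·m at a=3 m (b=L-a=9):
  y_2 = (M₀x³/(6L)-M₀(x-a)²/2+C₁x)/EI  [x>a] with C₁=M₀(3b²-L²)/(6L)=22 = (16·(48/5)³/(6·12)-16·((48/5)-3)²/2+22·(48/5))/10000 = 927/156250 m
Superposition: y = Σ y_i = -3969/156250 m ≈ -0.025402 m

y(48/5) = -3969/156250 m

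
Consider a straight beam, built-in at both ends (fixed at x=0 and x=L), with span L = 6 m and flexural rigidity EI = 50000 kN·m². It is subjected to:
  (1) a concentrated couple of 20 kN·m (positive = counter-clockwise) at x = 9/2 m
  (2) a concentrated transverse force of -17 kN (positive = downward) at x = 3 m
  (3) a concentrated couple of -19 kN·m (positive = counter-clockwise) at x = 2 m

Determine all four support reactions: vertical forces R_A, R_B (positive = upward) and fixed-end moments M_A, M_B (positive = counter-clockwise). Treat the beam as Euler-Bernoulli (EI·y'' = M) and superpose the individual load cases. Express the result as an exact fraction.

Load 1 — applied couple M₀=20 kN·m at a=9/2 m (b=L-a=3/2):
  R_A = 6M₀ab/L³ = 6·20·(9/2)·(3/2)/6³ = 15/4 kN
  M_A = M₀b(2a-b)/L² = 20·(3/2)·(2·(9/2)-(3/2))/6² = 25/4 kN·m
  R_B = -6M₀ab/L³ = -6·20·(9/2)·(3/2)/6³ = -15/4 kN
  M_B = M₀a(2b-a)/L² = 20·(9/2)·(2·(3/2)-(9/2))/6² = -15/4 kN·m
Load 2 — point force P=-17 kN at a=3 m (b=L-a=3):
  R_A = Pb²(3a+b)/L³ = (-17)·3²·(3·3+3)/6³ = -17/2 kN
  M_A = Pab²/L² = (-17)·3·3²/6² = -51/4 kN·m
  R_B = Pa²(a+3b)/L³ = (-17)·3²·(3+3·3)/6³ = -17/2 kN
  M_B = -Pa²b/L² = -(-17)·3²·3/6² = 51/4 kN·m
Load 3 — applied couple M₀=-19 kN·m at a=2 m (b=L-a=4):
  R_A = 6M₀ab/L³ = 6·(-19)·2·4/6³ = -38/9 kN
  M_A = M₀b(2a-b)/L² = (-19)·4·(2·2-4)/6² = 0 kN·m
  R_B = -6M₀ab/L³ = -6·(-19)·2·4/6³ = 38/9 kN
  M_B = M₀a(2b-a)/L² = (-19)·2·(2·4-2)/6² = -19/3 kN·m
Superposition: R_A = -323/36 kN, M_A = -13/2 kN·m, R_B = -289/36 kN, M_B = 8/3 kN·m

R_A = -323/36 kN, M_A = -13/2 kN·m, R_B = -289/36 kN, M_B = 8/3 kN·m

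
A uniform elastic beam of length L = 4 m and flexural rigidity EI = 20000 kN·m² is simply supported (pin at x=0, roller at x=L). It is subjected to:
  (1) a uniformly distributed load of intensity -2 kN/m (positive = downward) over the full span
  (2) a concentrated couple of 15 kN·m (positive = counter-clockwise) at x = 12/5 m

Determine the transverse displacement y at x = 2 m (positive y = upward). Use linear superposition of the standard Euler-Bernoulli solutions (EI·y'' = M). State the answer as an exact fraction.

y(2) = 19/300000 m

Load 1 — uniform load w=-2 kN/m over full span:
  y_1 = -wx(L³-2Lx²+x³)/(24EI) = -(-2)·2·(4³-2·4·2²+2³)/(24·20000) = 1/3000 m
Load 2 — applied couple M₀=15 kN·m at a=12/5 m (b=L-a=8/5):
  y_2 = (M₀x³/(6L)+C₁x)/EI  [x≤a] with C₁=M₀(3b²-L²)/(6L)=-26/5 = (15·2³/(6·4)+(-26/5)·2)/20000 = -27/100000 m
Superposition: y = Σ y_i = 19/300000 m ≈ 0.000063 m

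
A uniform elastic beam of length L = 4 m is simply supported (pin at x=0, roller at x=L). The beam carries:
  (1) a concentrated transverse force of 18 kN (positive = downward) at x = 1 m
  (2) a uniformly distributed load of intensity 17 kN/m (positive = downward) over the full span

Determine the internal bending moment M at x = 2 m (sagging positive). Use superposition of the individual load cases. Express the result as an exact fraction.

M(2) = 43 kN·m

Load 1 — point force P=18 kN at a=1 m (b=L-a=3):
  M_1 = Pa(L-x)/L  [x>a] = 18·1·(4-2)/4 = 9 kN·m
Load 2 — uniform load w=17 kN/m over full span:
  M_2 = wx(L-x)/2 = 17·2·(4-2)/2 = 34 kN·m
Superposition: M = Σ M_i = 43 kN·m ≈ 43.000000 kN·m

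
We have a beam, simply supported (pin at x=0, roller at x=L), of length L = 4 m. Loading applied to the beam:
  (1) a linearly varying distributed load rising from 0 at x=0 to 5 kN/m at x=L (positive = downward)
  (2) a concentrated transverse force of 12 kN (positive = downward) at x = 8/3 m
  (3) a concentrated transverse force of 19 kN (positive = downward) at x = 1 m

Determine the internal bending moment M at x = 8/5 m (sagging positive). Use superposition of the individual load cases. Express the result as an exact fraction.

M(8/5) = 557/25 kN·m

Load 1 — triangular load w₀=5 kN/m (0→w₀ over full span):
  M_1 = w₀Lx/6 - w₀x³/(6L) = 5·4·(8/5)/6 - 5·(8/5)³/(6·4) = 112/25 kN·m
Load 2 — point force P=12 kN at a=8/3 m (b=L-a=4/3):
  M_2 = Pbx/L  [x≤a] = 12·(4/3)·(8/5)/4 = 32/5 kN·m
Load 3 — point force P=19 kN at a=1 m (b=L-a=3):
  M_3 = Pa(L-x)/L  [x>a] = 19·1·(4-(8/5))/4 = 57/5 kN·m
Superposition: M = Σ M_i = 557/25 kN·m ≈ 22.280000 kN·m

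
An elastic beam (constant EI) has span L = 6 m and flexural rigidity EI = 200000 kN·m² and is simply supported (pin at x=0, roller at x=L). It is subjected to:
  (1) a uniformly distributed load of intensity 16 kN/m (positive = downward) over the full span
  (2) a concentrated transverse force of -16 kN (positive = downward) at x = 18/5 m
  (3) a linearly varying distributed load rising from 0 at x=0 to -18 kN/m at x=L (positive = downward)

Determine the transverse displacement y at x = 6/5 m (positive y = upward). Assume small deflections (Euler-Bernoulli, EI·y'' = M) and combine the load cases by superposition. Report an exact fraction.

y(6/5) = -9252/48828125 m

Load 1 — uniform load w=16 kN/m over full span:
  y_1 = -wx(L³-2Lx²+x³)/(24EI) = -16·(6/5)·(6³-2·6·(6/5)²+(6/5)³)/(24·200000) = -1566/1953125 m
Load 2 — point force P=-16 kN at a=18/5 m (b=L-a=12/5):
  y_2 = -Pbx(L²-b²-x²)/(6LEI)  [x≤a] = -(-16)·(12/5)·(6/5)·(6²-(12/5)²-(6/5)²)/(6·6·200000) = 72/390625 m
Load 3 — triangular load w₀=-18 kN/m (0→w₀ over full span):
  y_3 = -w₀x(7L⁴-10L²x²+3x⁴)/(360LEI) = -(-18)·(6/5)·(7·6⁴-10·6²·(6/5)²+3·(6/5)⁴)/(360·6·200000) = 20898/48828125 m
Superposition: y = Σ y_i = -9252/48828125 m ≈ -0.000189 m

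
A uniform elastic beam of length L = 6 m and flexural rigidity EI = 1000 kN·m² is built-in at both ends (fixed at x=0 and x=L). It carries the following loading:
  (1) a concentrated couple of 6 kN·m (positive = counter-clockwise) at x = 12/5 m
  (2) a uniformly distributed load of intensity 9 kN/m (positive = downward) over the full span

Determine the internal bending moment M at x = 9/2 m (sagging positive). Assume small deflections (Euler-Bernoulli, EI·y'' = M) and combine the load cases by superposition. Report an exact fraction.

M(9/2) = 627/200 kN·m

Load 1 — applied couple M₀=6 kN·m at a=12/5 m (b=L-a=18/5):
  M_1 = R_Ax - M_A - M₀  [x>a] with R_A=36/25, M_A=18/25 = (36/25)·(9/2) - (18/25) - 6 = -6/25 kN·m
Load 2 — uniform load w=9 kN/m over full span:
  M_2 = wLx/2 - wL²/12 - wx²/2 = 9·6·(9/2)/2 - 9·6²/12 - 9·(9/2)²/2 = 27/8 kN·m
Superposition: M = Σ M_i = 627/200 kN·m ≈ 3.135000 kN·m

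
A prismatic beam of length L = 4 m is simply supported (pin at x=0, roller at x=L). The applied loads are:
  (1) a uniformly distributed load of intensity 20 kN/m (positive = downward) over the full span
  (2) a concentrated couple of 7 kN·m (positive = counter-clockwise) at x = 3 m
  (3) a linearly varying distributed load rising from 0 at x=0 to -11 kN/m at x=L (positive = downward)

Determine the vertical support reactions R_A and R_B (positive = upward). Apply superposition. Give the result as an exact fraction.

Load 1 — uniform load w=20 kN/m over full span:
  R_A = wL/2 = 20·4/2 = 40 kN
  R_B = wL/2 = 20·4/2 = 40 kN
Load 2 — applied couple M₀=7 kN·m at a=3 m (b=L-a=1):
  R_A = M₀/L = 7/4 kN
  R_B = -M₀/L = -7/4 kN
Load 3 — triangular load w₀=-11 kN/m (0→w₀ over full span):
  R_A = w₀L/6 = (-11)·4/6 = -22/3 kN
  R_B = w₀L/3 = (-11)·4/3 = -44/3 kN
Superposition: R_A = 413/12 kN, R_B = 283/12 kN

R_A = 413/12 kN, R_B = 283/12 kN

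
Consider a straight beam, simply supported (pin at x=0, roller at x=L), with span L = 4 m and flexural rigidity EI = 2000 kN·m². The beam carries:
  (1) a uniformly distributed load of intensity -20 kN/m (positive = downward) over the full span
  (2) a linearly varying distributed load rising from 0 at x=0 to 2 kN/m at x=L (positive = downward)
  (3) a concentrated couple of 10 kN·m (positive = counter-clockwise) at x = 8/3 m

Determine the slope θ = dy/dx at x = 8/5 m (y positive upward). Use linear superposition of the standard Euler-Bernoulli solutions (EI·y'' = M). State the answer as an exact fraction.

Load 1 — uniform load w=-20 kN/m over full span:
  θ_1 = -w(L³-6Lx²+4x³)/(24EI) = -(-20)·(4³-6·4·(8/5)²+4·(8/5)³)/(24·2000) = 74/9375 rad
Load 2 — triangular load w₀=2 kN/m (0→w₀ over full span):
  θ_2 = -w₀(7L⁴-30L²x²+15x⁴)/(360LEI) = -2·(7·4⁴-30·4²·(8/5)²+15·(8/5)⁴)/(360·4·2000) = -323/703125 rad
Load 3 — applied couple M₀=10 kN·m at a=8/3 m (b=L-a=4/3):
  θ_3 = (M₀x²/(2L)+C₁)/EI  [x≤a] with C₁=M₀(3b²-L²)/(6L)=-40/9 = (10·(8/5)²/(2·4)+(-40/9))/2000 = -7/11250 rad
Superposition: θ = Σ θ_i = 3193/468750 rad ≈ 0.006812 rad

θ(8/5) = 3193/468750 rad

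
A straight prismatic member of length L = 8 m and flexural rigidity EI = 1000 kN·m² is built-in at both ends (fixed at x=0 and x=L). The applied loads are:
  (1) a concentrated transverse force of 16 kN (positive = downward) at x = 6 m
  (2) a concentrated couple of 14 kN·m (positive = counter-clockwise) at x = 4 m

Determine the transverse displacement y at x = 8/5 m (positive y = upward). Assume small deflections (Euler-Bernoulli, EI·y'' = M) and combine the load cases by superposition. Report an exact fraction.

Load 1 — point force P=16 kN at a=6 m (b=L-a=2):
  y_1 = -Pb²x²(3aL-(3a+b)x)/(6L³EI)  [x≤a] = -16·2²·(8/5)²·(3·6·8-(3·6+2)·(8/5))/(6·8³·1000) = -56/9375 m
Load 2 — applied couple M₀=14 kN·m at a=4 m (b=L-a=4):
  y_2 = (R_Ax³/6 - M_Ax²/2)/EI  [x≤a] with R_A=21/8, M_A=7/2 = ((21/8)·(8/5)³/6 - (7/2)·(8/5)²/2)/1000 = -42/15625 m
Superposition: y = Σ y_i = -406/46875 m ≈ -0.008661 m

y(8/5) = -406/46875 m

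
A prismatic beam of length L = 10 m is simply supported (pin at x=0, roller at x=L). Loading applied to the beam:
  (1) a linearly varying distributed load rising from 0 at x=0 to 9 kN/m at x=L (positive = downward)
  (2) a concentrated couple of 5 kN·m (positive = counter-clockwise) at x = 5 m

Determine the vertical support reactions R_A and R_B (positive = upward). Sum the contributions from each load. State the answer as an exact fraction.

Load 1 — triangular load w₀=9 kN/m (0→w₀ over full span):
  R_A = w₀L/6 = 9·10/6 = 15 kN
  R_B = w₀L/3 = 9·10/3 = 30 kN
Load 2 — applied couple M₀=5 kN·m at a=5 m (b=L-a=5):
  R_A = M₀/L = 5/10 = 1/2 kN
  R_B = -M₀/L = -5/10 = -1/2 kN
Superposition: R_A = 31/2 kN, R_B = 59/2 kN

R_A = 31/2 kN, R_B = 59/2 kN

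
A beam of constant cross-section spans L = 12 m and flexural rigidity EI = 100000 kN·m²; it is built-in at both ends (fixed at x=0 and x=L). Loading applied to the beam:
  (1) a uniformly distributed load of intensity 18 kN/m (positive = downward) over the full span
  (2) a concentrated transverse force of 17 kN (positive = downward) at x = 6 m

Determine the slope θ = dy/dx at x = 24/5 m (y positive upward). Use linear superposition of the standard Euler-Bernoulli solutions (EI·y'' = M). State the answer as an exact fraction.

θ(24/5) = -4653/3125000 rad

Load 1 — uniform load w=18 kN/m over full span:
  θ_1 = -wx(L-x)(L-2x)/(12EI) = -18·(24/5)·(12-(24/5))·(12-2·(24/5))/(12·100000) = -486/390625 rad
Load 2 — point force P=17 kN at a=6 m (b=L-a=6):
  θ_2 = -Pb²x(2aL-(3a+b)x)/(2L³EI)  [x≤a] = -17·6²·(24/5)·(2·6·12-(3·6+6)·(24/5))/(2·12³·100000) = -153/625000 rad
Superposition: θ = Σ θ_i = -4653/3125000 rad ≈ -0.001489 rad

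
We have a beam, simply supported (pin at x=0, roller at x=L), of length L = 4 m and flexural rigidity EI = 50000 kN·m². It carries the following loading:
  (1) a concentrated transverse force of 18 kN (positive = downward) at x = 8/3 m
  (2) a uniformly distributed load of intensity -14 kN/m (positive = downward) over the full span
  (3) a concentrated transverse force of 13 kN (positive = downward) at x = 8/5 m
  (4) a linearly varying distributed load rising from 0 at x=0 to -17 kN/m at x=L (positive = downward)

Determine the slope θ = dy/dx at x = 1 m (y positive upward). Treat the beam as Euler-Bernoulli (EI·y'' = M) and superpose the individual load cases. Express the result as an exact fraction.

θ(1) = 248381/600000000 rad

Load 1 — point force P=18 kN at a=8/3 m (b=L-a=4/3):
  θ_1 = -Pb(L²-b²-3x²)/(6LEI)  [x≤a] = -18·(4/3)·(4²-(4/3)²-3·1²)/(6·4·50000) = -101/450000 rad
Load 2 — uniform load w=-14 kN/m over full span:
  θ_2 = -w(L³-6Lx²+4x³)/(24EI) = -(-14)·(4³-6·4·1²+4·1³)/(24·50000) = 77/150000 rad
Load 3 — point force P=13 kN at a=8/5 m (b=L-a=12/5):
  θ_3 = -Pb(L²-b²-3x²)/(6LEI)  [x≤a] = -13·(12/5)·(4²-(12/5)²-3·1²)/(6·4·50000) = -2353/12500000 rad
Load 4 — triangular load w₀=-17 kN/m (0→w₀ over full span):
  θ_4 = -w₀(7L⁴-30L²x²+15x⁴)/(360LEI) = -(-17)·(7·4⁴-30·4²·1²+15·1⁴)/(360·4·50000) = 22559/72000000 rad
Superposition: θ = Σ θ_i = 248381/600000000 rad ≈ 0.000414 rad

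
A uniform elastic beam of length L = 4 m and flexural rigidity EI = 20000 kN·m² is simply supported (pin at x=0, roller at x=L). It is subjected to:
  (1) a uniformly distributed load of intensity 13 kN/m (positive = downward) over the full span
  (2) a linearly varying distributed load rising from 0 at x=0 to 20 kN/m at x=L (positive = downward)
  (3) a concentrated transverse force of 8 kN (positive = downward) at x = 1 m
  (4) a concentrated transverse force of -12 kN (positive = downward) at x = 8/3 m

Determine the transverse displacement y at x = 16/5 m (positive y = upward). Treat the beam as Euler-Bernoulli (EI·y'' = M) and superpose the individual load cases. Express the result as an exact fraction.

y(16/5) = -876967/421875000 m

Load 1 — uniform load w=13 kN/m over full span:
  y_1 = -wx(L³-2Lx²+x³)/(24EI) = -13·(16/5)·(4³-2·4·(16/5)²+(16/5)³)/(24·20000) = -1508/1171875 m
Load 2 — triangular load w₀=20 kN/m (0→w₀ over full span):
  y_2 = -w₀x(7L⁴-10L²x²+3x⁴)/(360LEI) = -20·(16/5)·(7·4⁴-10·4²·(16/5)²+3·(16/5)⁴)/(360·4·20000) = -2032/1953125 m
Load 3 — point force P=8 kN at a=1 m (b=L-a=3):
  y_3 = -Pa(L-x)(2Lx-a²-x²)/(6LEI)  [x>a] = -8·1·(4-(16/5))·(2·4·(16/5)-1²-(16/5)²)/(6·4·20000) = -359/1875000 m
Load 4 — point force P=-12 kN at a=8/3 m (b=L-a=4/3):
  y_4 = -Pa(L-x)(2Lx-a²-x²)/(6LEI)  [x>a] = -(-12)·(8/3)·(4-(16/5))·(2·4·(16/5)-(8/3)²-(16/5)²)/(6·4·20000) = 928/2109375 m
Superposition: y = Σ y_i = -876967/421875000 m ≈ -0.002079 m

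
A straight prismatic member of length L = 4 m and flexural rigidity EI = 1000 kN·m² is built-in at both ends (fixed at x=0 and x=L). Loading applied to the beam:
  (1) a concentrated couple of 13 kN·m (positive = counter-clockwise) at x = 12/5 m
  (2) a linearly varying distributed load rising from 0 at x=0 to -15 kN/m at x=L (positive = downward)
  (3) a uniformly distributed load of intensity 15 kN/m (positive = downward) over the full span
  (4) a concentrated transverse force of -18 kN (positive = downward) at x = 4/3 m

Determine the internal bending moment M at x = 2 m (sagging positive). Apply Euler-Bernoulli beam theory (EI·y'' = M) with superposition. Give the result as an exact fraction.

Load 1 — applied couple M₀=13 kN·m at a=12/5 m (b=L-a=8/5):
  M_1 = R_Ax - M_A  [x≤a] with R_A=117/25, M_A=104/25 = (117/25)·2 - (104/25) = 26/5 kN·m
Load 2 — triangular load w₀=-15 kN/m (0→w₀ over full span):
  M_2 = 3w₀Lx/20 - w₀L²/30 - w₀x³/(6L) = 3·(-15)·4·2/20 - (-15)·4²/30 - (-15)·2³/(6·4) = -5 kN·m
Load 3 — uniform load w=15 kN/m over full span:
  M_3 = wLx/2 - wL²/12 - wx²/2 = 15·4·2/2 - 15·4²/12 - 15·2²/2 = 10 kN·m
Load 4 — point force P=-18 kN at a=4/3 m (b=L-a=8/3):
  M_4 = Pa²(a+3b)(L-x)/L³ - Pa²b/L²  [x>a] = (-18)·(4/3)²·((4/3)+3·(8/3))·(4-2)/4³ - (-18)·(4/3)²·(8/3)/4² = -4 kN·m
Superposition: M = Σ M_i = 31/5 kN·m ≈ 6.200000 kN·m

M(2) = 31/5 kN·m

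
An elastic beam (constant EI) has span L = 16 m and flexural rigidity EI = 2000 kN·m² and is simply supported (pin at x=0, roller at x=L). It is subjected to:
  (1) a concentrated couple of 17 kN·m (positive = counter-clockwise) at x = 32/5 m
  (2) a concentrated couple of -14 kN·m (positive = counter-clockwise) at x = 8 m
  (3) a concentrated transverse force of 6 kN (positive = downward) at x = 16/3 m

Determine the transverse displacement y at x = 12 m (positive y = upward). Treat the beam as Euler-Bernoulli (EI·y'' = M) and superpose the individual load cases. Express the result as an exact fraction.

y(12) = -76651/675000 m

Load 1 — applied couple M₀=17 kN·m at a=32/5 m (b=L-a=48/5):
  y_1 = (M₀x³/(6L)-M₀(x-a)²/2+C₁x)/EI  [x>a] with C₁=M₀(3b²-L²)/(6L)=272/75 = (17·12³/(6·16)-17·(12-(32/5))²/2+(272/75)·12)/2000 = 1037/25000 m
Load 2 — applied couple M₀=-14 kN·m at a=8 m (b=L-a=8):
  y_2 = (M₀x³/(6L)-M₀(x-a)²/2+C₁x)/EI  [x>a] with C₁=M₀(3b²-L²)/(6L)=28/3 = ((-14)·12³/(6·16)-(-14)·(12-8)²/2+(28/3)·12)/2000 = -7/500 m
Load 3 — point force P=6 kN at a=16/3 m (b=L-a=32/3):
  y_3 = -Pa(L-x)(2Lx-a²-x²)/(6LEI)  [x>a] = -6·(16/3)·(16-12)·(2·16·12-(16/3)²-12²)/(6·16·2000) = -476/3375 m
Superposition: y = Σ y_i = -76651/675000 m ≈ -0.113557 m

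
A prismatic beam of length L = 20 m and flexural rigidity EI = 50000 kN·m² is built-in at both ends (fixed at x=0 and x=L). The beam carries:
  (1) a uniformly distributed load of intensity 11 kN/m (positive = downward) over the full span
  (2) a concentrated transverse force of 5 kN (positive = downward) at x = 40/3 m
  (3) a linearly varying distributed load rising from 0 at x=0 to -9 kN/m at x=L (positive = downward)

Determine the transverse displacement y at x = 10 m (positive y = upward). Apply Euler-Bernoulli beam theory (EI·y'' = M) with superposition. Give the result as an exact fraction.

Load 1 — uniform load w=11 kN/m over full span:
  y_1 = -wx²(L-x)²/(24EI) = -11·10²·(20-10)²/(24·50000) = -11/120 m
Load 2 — point force P=5 kN at a=40/3 m (b=L-a=20/3):
  y_2 = -Pb²x²(3aL-(3a+b)x)/(6L³EI)  [x≤a] = -5·(20/3)²·10²·(3·(40/3)·20-(3·(40/3)+(20/3))·10)/(6·20³·50000) = -1/324 m
Load 3 — triangular load w₀=-9 kN/m (0→w₀ over full span):
  y_3 = -w₀x²(L-x)²(x+2L)/(120LEI) = -(-9)·10²·(20-10)²·(10+2·20)/(120·20·50000) = 3/80 m
Superposition: y = Σ y_i = -371/6480 m ≈ -0.057253 m

y(10) = -371/6480 m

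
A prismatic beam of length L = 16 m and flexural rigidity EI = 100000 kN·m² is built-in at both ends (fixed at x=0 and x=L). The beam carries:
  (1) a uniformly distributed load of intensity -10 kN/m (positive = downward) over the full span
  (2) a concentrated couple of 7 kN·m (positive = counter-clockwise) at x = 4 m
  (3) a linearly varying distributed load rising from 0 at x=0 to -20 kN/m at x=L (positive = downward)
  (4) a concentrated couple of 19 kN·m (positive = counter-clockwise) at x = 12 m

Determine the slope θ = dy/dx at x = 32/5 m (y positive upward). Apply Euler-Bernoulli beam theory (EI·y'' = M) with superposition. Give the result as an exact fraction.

Load 1 — uniform load w=-10 kN/m over full span:
  θ_1 = -wx(L-x)(L-2x)/(12EI) = -(-10)·(32/5)·(16-(32/5))·(16-2·(32/5))/(12·100000) = 128/78125 rad
Load 2 — applied couple M₀=7 kN·m at a=4 m (b=L-a=12):
  θ_2 = (R_Ax²/2 - M_Ax - M₀(x-a))/EI  [x>a] with R_A=63/128, M_A=-21/16 = ((63/128)·(32/5)²/2 - (-21/16)·(32/5) - 7·((32/5)-4))/100000 = 21/1250000 rad
Load 3 — triangular load w₀=-20 kN/m (0→w₀ over full span):
  θ_3 = -w₀(2x(L-x)(L-2x)(x+2L)+x²(L-x)²)/(120LEI) = -(-20)·(2·(32/5)·(16-(32/5))·(16-2·(32/5))·((32/5)+2·16)+(32/5)²·(16-(32/5))²)/(120·16·100000) = 768/390625 rad
Load 4 — applied couple M₀=19 kN·m at a=12 m (b=L-a=4):
  θ_4 = (R_Ax²/2 - M_Ax)/EI  [x≤a] with R_A=171/128, M_A=95/16 = ((171/128)·(32/5)²/2 - (95/16)·(32/5))/100000 = -133/1250000 rad
Superposition: θ = Σ θ_i = 1373/390625 rad ≈ 0.003515 rad

θ(32/5) = 1373/390625 rad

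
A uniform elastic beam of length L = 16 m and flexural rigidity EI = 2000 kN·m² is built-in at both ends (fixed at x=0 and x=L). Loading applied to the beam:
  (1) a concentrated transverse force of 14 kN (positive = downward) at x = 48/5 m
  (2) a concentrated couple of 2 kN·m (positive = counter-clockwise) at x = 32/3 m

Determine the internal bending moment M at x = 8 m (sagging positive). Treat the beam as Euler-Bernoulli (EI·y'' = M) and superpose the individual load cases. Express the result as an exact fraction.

Load 1 — point force P=14 kN at a=48/5 m (b=L-a=32/5):
  M_1 = Pb²(3a+b)x/L³ - Pab²/L²  [x≤a] = 14·(32/5)²·(3·(48/5)+(32/5))·8/16³ - 14·(48/5)·(32/5)²/16² = 448/25 kN·m
Load 2 — applied couple M₀=2 kN·m at a=32/3 m (b=L-a=16/3):
  M_2 = R_Ax - M_A  [x≤a] with R_A=1/6, M_A=2/3 = (1/6)·8 - (2/3) = 2/3 kN·m
Superposition: M = Σ M_i = 1394/75 kN·m ≈ 18.586667 kN·m

M(8) = 1394/75 kN·m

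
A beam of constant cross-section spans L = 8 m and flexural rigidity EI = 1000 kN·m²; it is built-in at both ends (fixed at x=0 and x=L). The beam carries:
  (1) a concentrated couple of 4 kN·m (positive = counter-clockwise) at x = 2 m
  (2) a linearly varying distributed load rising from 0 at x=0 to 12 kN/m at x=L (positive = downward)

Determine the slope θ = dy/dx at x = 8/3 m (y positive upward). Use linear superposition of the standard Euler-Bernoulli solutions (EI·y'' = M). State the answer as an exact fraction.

Load 1 — applied couple M₀=4 kN·m at a=2 m (b=L-a=6):
  θ_1 = (R_Ax²/2 - M_Ax - M₀(x-a))/EI  [x>a] with R_A=9/16, M_A=-3/4 = ((9/16)·(8/3)²/2 - (-3/4)·(8/3) - 4·((8/3)-2))/1000 = 1/750 rad
Load 2 — triangular load w₀=12 kN/m (0→w₀ over full span):
  θ_2 = -w₀(2x(L-x)(L-2x)(x+2L)+x²(L-x)²)/(120LEI) = -12·(2·(8/3)·(8-(8/3))·(8-2·(8/3))·((8/3)+2·8)+(8/3)²·(8-(8/3))²)/(120·8·1000) = -1024/50625 rad
Superposition: θ = Σ θ_i = -1913/101250 rad ≈ -0.018894 rad

θ(8/3) = -1913/101250 rad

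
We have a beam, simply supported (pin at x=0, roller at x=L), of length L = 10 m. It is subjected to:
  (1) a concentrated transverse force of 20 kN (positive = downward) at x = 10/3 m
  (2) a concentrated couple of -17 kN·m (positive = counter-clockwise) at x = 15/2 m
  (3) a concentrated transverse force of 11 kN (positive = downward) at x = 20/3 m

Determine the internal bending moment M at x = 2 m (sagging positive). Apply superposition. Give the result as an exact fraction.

M(2) = 153/5 kN·m

Load 1 — point force P=20 kN at a=10/3 m (b=L-a=20/3):
  M_1 = Pbx/L  [x≤a] = 20·(20/3)·2/10 = 80/3 kN·m
Load 2 — applied couple M₀=-17 kN·m at a=15/2 m (b=L-a=5/2):
  M_2 = M₀x/L  [x≤a] = (-17)·2/10 = -17/5 kN·m
Load 3 — point force P=11 kN at a=20/3 m (b=L-a=10/3):
  M_3 = Pbx/L  [x≤a] = 11·(10/3)·2/10 = 22/3 kN·m
Superposition: M = Σ M_i = 153/5 kN·m ≈ 30.600000 kN·m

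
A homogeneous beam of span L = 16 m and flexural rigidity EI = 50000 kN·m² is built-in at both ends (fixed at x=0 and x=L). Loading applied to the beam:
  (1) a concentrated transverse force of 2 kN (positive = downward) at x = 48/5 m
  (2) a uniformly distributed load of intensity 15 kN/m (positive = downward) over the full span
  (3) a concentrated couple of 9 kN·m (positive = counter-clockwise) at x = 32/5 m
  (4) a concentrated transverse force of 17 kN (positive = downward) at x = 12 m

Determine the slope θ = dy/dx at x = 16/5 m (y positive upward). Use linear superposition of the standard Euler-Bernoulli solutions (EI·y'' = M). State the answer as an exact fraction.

θ(16/5) = -204787/19531250 rad

Load 1 — point force P=2 kN at a=48/5 m (b=L-a=32/5):
  θ_1 = -Pb²x(2aL-(3a+b)x)/(2L³EI)  [x≤a] = -2·(32/5)²·(16/5)·(2·(48/5)·16-(3·(48/5)+(32/5))·(16/5))/(2·16³·50000) = -1216/9765625 rad
Load 2 — uniform load w=15 kN/m over full span:
  θ_2 = -wx(L-x)(L-2x)/(12EI) = -15·(16/5)·(16-(16/5))·(16-2·(16/5))/(12·50000) = -768/78125 rad
Load 3 — applied couple M₀=9 kN·m at a=32/5 m (b=L-a=48/5):
  θ_3 = (R_Ax²/2 - M_Ax)/EI  [x≤a] with R_A=81/100, M_A=27/25 = ((81/100)·(16/5)²/2 - (27/25)·(16/5))/50000 = 27/1953125 rad
Load 4 — point force P=17 kN at a=12 m (b=L-a=4):
  θ_4 = -Pb²x(2aL-(3a+b)x)/(2L³EI)  [x≤a] = -17·4²·(16/5)·(2·12·16-(3·12+4)·(16/5))/(2·16³·50000) = -17/31250 rad
Superposition: θ = Σ θ_i = -204787/19531250 rad ≈ -0.010485 rad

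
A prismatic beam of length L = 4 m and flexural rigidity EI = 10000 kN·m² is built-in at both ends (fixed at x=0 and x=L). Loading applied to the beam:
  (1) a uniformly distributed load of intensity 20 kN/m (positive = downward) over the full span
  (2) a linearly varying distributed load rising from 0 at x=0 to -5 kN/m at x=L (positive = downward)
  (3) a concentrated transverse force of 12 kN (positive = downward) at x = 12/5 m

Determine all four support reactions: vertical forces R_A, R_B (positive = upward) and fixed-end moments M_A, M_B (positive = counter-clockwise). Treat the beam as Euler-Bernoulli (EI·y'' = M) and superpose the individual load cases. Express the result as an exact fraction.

R_A = 5153/125 kN, M_A = 3576/125 kN·m, R_B = 5097/125 kN, M_B = -11092/375 kN·m

Load 1 — uniform load w=20 kN/m over full span:
  R_A = wL/2 = 20·4/2 = 40 kN
  M_A = wL²/12 = 20·4²/12 = 80/3 kN·m
  R_B = wL/2 = 20·4/2 = 40 kN
  M_B = -wL²/12 = -20·4²/12 = -80/3 kN·m
Load 2 — triangular load w₀=-5 kN/m (0→w₀ over full span):
  R_A = 3w₀L/20 = 3·(-5)·4/20 = -3 kN
  M_A = w₀L²/30 = (-5)·4²/30 = -8/3 kN·m
  R_B = 7w₀L/20 = 7·(-5)·4/20 = -7 kN
  M_B = -w₀L²/20 = -(-5)·4²/20 = 4 kN·m
Load 3 — point force P=12 kN at a=12/5 m (b=L-a=8/5):
  R_A = Pb²(3a+b)/L³ = 12·(8/5)²·(3·(12/5)+(8/5))/4³ = 528/125 kN
  M_A = Pab²/L² = 12·(12/5)·(8/5)²/4² = 576/125 kN·m
  R_B = Pa²(a+3b)/L³ = 12·(12/5)²·((12/5)+3·(8/5))/4³ = 972/125 kN
  M_B = -Pa²b/L² = -12·(12/5)²·(8/5)/4² = -864/125 kN·m
Superposition: R_A = 5153/125 kN, M_A = 3576/125 kN·m, R_B = 5097/125 kN, M_B = -11092/375 kN·m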